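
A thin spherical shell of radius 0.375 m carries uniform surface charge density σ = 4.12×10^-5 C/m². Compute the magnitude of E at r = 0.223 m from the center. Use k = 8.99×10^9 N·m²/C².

E = 0 (no enclosed charge)

By spherical symmetry E is radial; choose a Gaussian sphere of radius r = 0.223 m (inside the shell, r < 0.375 m).
All the charge is outside the Gaussian surface: Q_enc = 0, hence E = 0 everywhere inside the shell.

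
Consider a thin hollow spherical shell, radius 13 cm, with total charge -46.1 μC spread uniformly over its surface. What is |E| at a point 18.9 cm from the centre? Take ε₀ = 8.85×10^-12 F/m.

Symmetry ⇒ E = E(r) r̂. Gaussian sphere of radius r = 18.9 cm (r > 13 cm).
The entire shell is enclosed: Q_enc = -4.61×10^-5 C.
Since E is radial and uniform over the Gaussian sphere, Φ = E·4πr² = Q_enc/ε₀.
E = |Q_enc|/(4πε₀r²) = (4.61e-5)/(4π·8.85×10^-12·(0.189)²) = 1.16e7 N/C.

|E| ≈ 1.16×10^7 N/C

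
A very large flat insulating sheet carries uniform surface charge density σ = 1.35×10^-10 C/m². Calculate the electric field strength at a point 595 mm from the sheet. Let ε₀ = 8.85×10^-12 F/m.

7.63 N/C

The symmetry is planar: E is normal to the sheet and the same magnitude on both sides. Take a pillbox straddling the sheet with end-cap area A.
Only the two end caps contribute flux: Φ = 2EA. With Q_enc = σA, Gauss's law gives E = |σ|/(2ε₀).
E = |σ|/(2ε₀) = (1.35e-10)/(2·8.85×10^-12) = 7.63 N/C.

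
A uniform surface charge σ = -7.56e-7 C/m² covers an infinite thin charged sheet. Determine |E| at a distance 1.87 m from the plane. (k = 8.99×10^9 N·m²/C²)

4.27×10^4 N/C

By planar symmetry E is perpendicular to the sheet and uniform; use a Gaussian pillbox with flat faces of area A on each side of the sheet.
Flux Φ = 2EA and Q_enc = σA, so 2EA = σA/ε₀ ⇒ E = |σ|/(2ε₀), independent of distance.
E = 2πk|σ| = 2π(8.99×10^9)(7.56×10^-7) = 4.27×10^4 N/C.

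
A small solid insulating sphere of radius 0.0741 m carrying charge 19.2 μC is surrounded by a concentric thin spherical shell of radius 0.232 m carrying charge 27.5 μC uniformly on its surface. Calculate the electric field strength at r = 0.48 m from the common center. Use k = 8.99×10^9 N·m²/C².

E ≈ 1.82×10^6 V/m

Symmetry ⇒ E = E(r) r̂. Gaussian sphere of radius r = 0.48 m (r > 0.232 m, enclosing both).
Q_enc = (19.2 μC) + (27.5 μC) = 4.67×10^-5 C.
Since E is radial and uniform over the Gaussian sphere, Φ = E·4πr² = Q_enc/ε₀.
E = k|Q_enc|/r² = (8.99×10^9)(4.67×10^-5)/(0.48)² = 1.82e6 N/C.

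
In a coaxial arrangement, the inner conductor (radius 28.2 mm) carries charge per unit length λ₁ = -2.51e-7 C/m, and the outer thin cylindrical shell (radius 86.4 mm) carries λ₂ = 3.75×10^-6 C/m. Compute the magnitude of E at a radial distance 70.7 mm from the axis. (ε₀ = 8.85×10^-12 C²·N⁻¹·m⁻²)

|E| = 6.38×10^4 N/C

Choose a coaxial cylinder of radius r = 70.7 mm (arbitrary length L) as the Gaussian surface (between the conductors, 28.2 mm < r < 86.4 mm).
The shell at 86.4 mm lies outside the Gaussian surface, so λ_enc = λ₁ = -2.51e-7 C/m.
Since E is radial and uniform over the curved surface, Φ = E·2πrL = Q_enc/ε₀ = λ_enc L/ε₀.
E = |λ_enc|/(2πε₀r) = (2.51×10^-7)/(2π·8.85×10^-12·0.0707) = 6.38e4 N/C.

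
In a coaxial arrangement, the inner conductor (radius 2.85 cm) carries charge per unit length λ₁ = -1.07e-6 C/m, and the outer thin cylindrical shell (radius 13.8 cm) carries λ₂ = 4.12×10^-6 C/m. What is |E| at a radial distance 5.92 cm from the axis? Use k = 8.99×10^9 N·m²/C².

3.25×10^5 N/C

Choose a coaxial cylinder of radius r = 5.92 cm (arbitrary length L) as the Gaussian surface (between the conductors, 2.85 cm < r < 13.8 cm).
The shell at 13.8 cm lies outside the Gaussian surface, so λ_enc = λ₁ = -1.07e-6 C/m.
Since E is radial and uniform over the curved surface, Φ = E·2πrL = Q_enc/ε₀ = λ_enc L/ε₀.
E = 2k|λ_enc|/r = 2(8.99×10^9)(1.07×10^-6)/(0.0592) = 3.25×10^5 N/C.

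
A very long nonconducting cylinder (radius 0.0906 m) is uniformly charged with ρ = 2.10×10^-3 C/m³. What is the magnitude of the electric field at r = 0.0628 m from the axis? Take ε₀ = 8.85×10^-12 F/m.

|E| ≈ 7.45×10^6 N/C

Choose a coaxial cylinder of radius r = 0.0628 m (arbitrary length L) as the Gaussian surface (r < R).
Enclosed charge per unit length: λ_enc = ρ·πr² = (2.10×10^-3)π(0.0628)² = 2.602×10^-5 C/m.
Applying ∮E·dA = Q_enc/ε₀ with the end caps contributing no flux:
E = |λ_enc|/(2πε₀r) = (2.602×10^-5)/(2π·8.85×10^-12·0.0628) = 7.45×10^6 N/C.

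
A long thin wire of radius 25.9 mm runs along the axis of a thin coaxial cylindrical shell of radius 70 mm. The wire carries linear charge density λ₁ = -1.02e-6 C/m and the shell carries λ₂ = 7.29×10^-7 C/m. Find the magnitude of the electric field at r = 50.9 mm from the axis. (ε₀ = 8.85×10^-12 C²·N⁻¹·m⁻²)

Take a coaxial cylindrical Gaussian surface of radius r = 50.9 mm and length L (between the conductors, 25.9 mm < r < 70 mm).
The shell at 70 mm lies outside the Gaussian surface, so λ_enc = λ₁ = -1.02×10^-6 C/m.
Applying ∮E·dA = Q_enc/ε₀ with the end caps contributing no flux:
E = |λ_enc|/(2πε₀r) = (1.02e-6)/(2π·8.85×10^-12·0.0509) = 3.60×10^5 N/C.

3.60e5 V/m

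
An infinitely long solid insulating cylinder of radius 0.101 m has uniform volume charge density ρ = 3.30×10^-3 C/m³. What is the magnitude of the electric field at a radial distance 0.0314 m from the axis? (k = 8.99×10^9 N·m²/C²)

By cylindrical symmetry E is radial; use a coaxial Gaussian cylinder of radius 0.0314 m and length L (r < R).
Enclosed charge per unit length: λ_enc = ρ·πr² = (3.30e-3)π(0.0314)² = 1.022e-5 C/m.
Since E is radial and uniform over the curved surface, Φ = E·2πrL = Q_enc/ε₀ = λ_enc L/ε₀.
E = 2k|λ_enc|/r = 2(8.99×10^9)(1.022×10^-5)/(0.0314) = 5.85×10^6 N/C.

|E| ≈ 5.85e6 N/C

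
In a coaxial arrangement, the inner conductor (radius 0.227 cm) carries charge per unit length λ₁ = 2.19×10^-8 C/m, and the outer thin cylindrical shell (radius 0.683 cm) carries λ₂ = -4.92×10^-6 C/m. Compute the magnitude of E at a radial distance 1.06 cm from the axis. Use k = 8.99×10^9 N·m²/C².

|E| = 8.31×10^6 N/C

Coaxial Gaussian cylinder, radius r = 1.06 cm, length L (r > 0.683 cm, enclosing both).
λ_enc = λ₁ + λ₂ = (2.19e-8) + (-4.92×10^-6) = -4.898×10^-6 C/m.
Applying ∮E·dA = Q_enc/ε₀ with the end caps contributing no flux:
E = 2k|λ_enc|/r = 2(8.99×10^9)(4.898×10^-6)/(0.0106) = 8.31e6 N/C.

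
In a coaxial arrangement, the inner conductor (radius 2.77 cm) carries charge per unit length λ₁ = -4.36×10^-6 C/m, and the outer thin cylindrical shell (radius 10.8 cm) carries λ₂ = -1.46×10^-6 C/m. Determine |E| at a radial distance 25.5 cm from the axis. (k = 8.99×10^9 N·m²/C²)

Take a coaxial cylindrical Gaussian surface of radius r = 25.5 cm and length L (r > 10.8 cm, enclosing both).
λ_enc = λ₁ + λ₂ = (-4.36e-6) + (-1.46×10^-6) = -5.82×10^-6 C/m.
By Gauss's law (flux through the curved wall only), E·2πrL = λ_enc L/ε₀.
E = 2k|λ_enc|/r = 2(8.99×10^9)(5.82×10^-6)/(0.255) = 4.10×10^5 N/C.

|E| ≈ 4.10×10^5 N/C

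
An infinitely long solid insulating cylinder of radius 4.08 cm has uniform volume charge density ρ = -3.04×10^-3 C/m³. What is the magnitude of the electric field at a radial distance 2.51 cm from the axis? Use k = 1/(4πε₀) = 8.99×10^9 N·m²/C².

Take a coaxial cylindrical Gaussian surface of radius r = 2.51 cm and length L (r < R).
Enclosed charge per unit length: λ_enc = ρ·πr² = (-3.04e-3)π(0.0251)² = -6.017×10^-6 C/m.
Gauss's law: E·2πrL = λ_enc L/ε₀.
E = 2k|λ_enc|/r = 2(8.99×10^9)(6.017×10^-6)/(0.0251) = 4.31×10^6 N/C.

4.31×10^6 N/C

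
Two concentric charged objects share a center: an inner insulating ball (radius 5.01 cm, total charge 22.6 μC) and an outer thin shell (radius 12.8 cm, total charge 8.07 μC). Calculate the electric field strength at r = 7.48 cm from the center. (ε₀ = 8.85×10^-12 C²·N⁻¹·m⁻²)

|E| = 3.63e7 N/C

Take a concentric spherical Gaussian surface of radius r = 7.48 cm (between the bodies, 5.01 cm < r < 12.8 cm).
The shell at 12.8 cm lies outside the Gaussian surface, so Q_enc = 22.6 μC = 2.26×10^-5 C.
Applying ∮E·dA = Q_enc/ε₀ with Φ = E(4πr²):
E = |Q_enc|/(4πε₀r²) = (2.26×10^-5)/(4π·8.85×10^-12·(0.0748)²) = 3.63e7 N/C.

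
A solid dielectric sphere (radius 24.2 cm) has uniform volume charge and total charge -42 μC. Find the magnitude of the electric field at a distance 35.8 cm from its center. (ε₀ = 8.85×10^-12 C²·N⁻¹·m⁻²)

Take a concentric spherical Gaussian surface of radius r = 35.8 cm (r > R, so the entire charge is enclosed).
Q_enc = -42 μC = -4.20×10^-5 C.
Gauss's law: E·4πr² = Q_enc/ε₀.
E = |Q_enc|/(4πε₀r²) = (4.20×10^-5)/(4π·8.85×10^-12·(0.358)²) = 2.95×10^6 N/C.

E ≈ 2.95×10^6 N/C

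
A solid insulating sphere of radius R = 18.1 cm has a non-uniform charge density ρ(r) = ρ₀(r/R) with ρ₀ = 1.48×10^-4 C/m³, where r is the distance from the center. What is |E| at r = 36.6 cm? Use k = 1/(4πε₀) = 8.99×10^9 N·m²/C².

Take a concentric spherical Gaussian surface of radius r = 36.6 cm (r > R, all charge enclosed).
Q_enc = 4π ∫₀^R ρ₀(r'/R)^1 r'² dr' = 4πρ₀R³/4 = 2.757×10^-6 C.
By Gauss's law, ∮E·dA = E·4πr² = Q_enc/ε₀.
E = k|Q_enc|/r² = (8.99×10^9)(2.757e-6)/(0.366)² = 1.85e5 N/C.

|E| = 1.85×10^5 V/m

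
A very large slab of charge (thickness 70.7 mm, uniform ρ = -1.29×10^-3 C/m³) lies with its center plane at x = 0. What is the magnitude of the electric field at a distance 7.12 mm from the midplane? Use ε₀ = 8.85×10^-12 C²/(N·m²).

By symmetry E is perpendicular to the slab. A Gaussian pillbox from −7.12 mm to +7.12 mm (face area A) lies entirely within the slab.
Q_enc = ρ·(2x)·A and flux = 2EA, so 2EA = 2ρxA/ε₀ ⇒ E = |ρ|x/ε₀.
E = (1.29×10^-3)(0.00712)/(8.85×10^-12) = 1.04×10^6 N/C.

|E| ≈ 1.04e6 V/m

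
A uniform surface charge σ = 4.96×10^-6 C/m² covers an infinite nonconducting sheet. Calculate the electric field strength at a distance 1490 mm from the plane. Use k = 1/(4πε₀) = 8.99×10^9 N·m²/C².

E ≈ 2.80×10^5 V/m

Choose a cylindrical pillbox piercing the sheet, end faces (area A) parallel to it.
Flux Φ = 2EA and Q_enc = σA, so 2EA = σA/ε₀ ⇒ E = |σ|/(2ε₀), independent of distance.
E = 2πk|σ| = 2π(8.99×10^9)(4.96×10^-6) = 2.80×10^5 N/C.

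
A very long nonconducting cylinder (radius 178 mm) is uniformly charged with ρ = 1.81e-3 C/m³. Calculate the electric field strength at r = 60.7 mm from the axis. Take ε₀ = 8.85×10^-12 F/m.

Choose a coaxial cylinder of radius r = 60.7 mm (arbitrary length L) as the Gaussian surface (r < R).
Charge inside radius r per length L is ρ·πr²·L, so λ_enc = ρπr² = 2.095e-5 C/m.
By Gauss's law (flux through the curved wall only), E·2πrL = λ_enc L/ε₀.
E = |λ_enc|/(2πε₀r) = (2.095e-5)/(2π·8.85×10^-12·0.0607) = 6.21×10^6 N/C.

E = 6.21×10^6 N/C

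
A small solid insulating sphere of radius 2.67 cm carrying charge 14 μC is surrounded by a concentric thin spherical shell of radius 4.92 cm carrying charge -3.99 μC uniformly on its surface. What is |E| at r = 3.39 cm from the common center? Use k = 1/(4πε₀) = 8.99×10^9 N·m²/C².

Use a concentric Gaussian sphere at r = 3.39 cm (between the bodies, 2.67 cm < r < 4.92 cm).
Only the inner charge is enclosed; the outer shell contributes nothing inside itself. Q_enc = 14 μC = 1.40e-5 C.
Applying ∮E·dA = Q_enc/ε₀ with Φ = E(4πr²):
E = k|Q_enc|/r² = (8.99×10^9)(1.40×10^-5)/(0.0339)² = 1.10×10^8 N/C.

E ≈ 1.10×10^8 N/C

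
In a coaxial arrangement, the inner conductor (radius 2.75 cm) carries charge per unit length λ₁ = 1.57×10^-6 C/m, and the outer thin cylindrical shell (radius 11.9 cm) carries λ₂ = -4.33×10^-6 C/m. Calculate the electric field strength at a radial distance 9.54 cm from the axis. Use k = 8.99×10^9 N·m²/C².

2.96×10^5 N/C

Coaxial Gaussian cylinder, radius r = 9.54 cm, length L (between the conductors, 2.75 cm < r < 11.9 cm).
The shell at 11.9 cm lies outside the Gaussian surface, so λ_enc = λ₁ = 1.57×10^-6 C/m.
Gauss's law: E·2πrL = λ_enc L/ε₀.
E = 2k|λ_enc|/r = 2(8.99×10^9)(1.57e-6)/(0.0954) = 2.96e5 N/C.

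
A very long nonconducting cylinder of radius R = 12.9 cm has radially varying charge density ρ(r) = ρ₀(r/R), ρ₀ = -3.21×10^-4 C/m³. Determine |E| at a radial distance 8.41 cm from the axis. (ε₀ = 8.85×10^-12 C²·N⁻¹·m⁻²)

E ≈ 6.63×10^5 N/C

Coaxial Gaussian cylinder, radius r = 8.41 cm, length L (r < R).
Integrating ρ over the cross-section to radius r: λ_enc = (2πρ₀/R) ∫₀^r r'^2 dr' = 2πρ₀ r^3/(3·R) = -3.10e-6 C/m.
By Gauss's law (flux through the curved wall only), E·2πrL = λ_enc L/ε₀.
E = |λ_enc|/(2πε₀r) = (3.10×10^-6)/(2π·8.85×10^-12·0.0841) = 6.63e5 N/C.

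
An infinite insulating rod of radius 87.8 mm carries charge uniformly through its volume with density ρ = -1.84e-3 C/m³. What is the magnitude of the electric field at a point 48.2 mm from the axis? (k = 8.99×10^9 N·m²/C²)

Take a coaxial cylindrical Gaussian surface of radius r = 48.2 mm and length L (r < R).
Charge inside radius r per length L is ρ·πr²·L, so λ_enc = ρπr² = -1.343×10^-5 C/m.
By Gauss's law (flux through the curved wall only), E·2πrL = λ_enc L/ε₀.
E = 2k|λ_enc|/r = 2(8.99×10^9)(1.343×10^-5)/(0.0482) = 5.01e6 N/C.

E = 5.01e6 N/C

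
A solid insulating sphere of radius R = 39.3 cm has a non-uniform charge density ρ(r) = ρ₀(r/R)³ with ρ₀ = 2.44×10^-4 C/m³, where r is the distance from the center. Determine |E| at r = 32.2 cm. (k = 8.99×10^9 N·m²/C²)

|E| ≈ 8.14×10^5 N/C

Take a concentric spherical Gaussian surface of radius r = 32.2 cm (r < R).
Integrate the density: Q_enc = 4π ∫₀^r ρ₀(r'/R)^3 r'² dr' = 4πρ₀ r^6/(6·R³) = 9.384×10^-6 C.
Gauss's law: E·4πr² = Q_enc/ε₀.
E = k|Q_enc|/r² = (8.99×10^9)(9.384e-6)/(0.322)² = 8.14e5 N/C.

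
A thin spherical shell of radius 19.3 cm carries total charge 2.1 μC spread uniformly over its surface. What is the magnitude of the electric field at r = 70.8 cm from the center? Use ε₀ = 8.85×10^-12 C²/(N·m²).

|E| ≈ 3.77×10^4 V/m

Use a concentric Gaussian sphere at r = 70.8 cm (r > 19.3 cm).
The entire shell is enclosed: Q_enc = 2.10×10^-6 C.
Gauss's law: E·4πr² = Q_enc/ε₀.
E = |Q_enc|/(4πε₀r²) = (2.10×10^-6)/(4π·8.85×10^-12·(0.708)²) = 3.77×10^4 N/C.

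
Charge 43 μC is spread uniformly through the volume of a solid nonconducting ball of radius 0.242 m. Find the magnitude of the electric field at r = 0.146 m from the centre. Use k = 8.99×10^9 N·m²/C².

Take a concentric spherical Gaussian surface of radius r = 0.146 m (r < R).
Only the charge within r is enclosed: Q_enc = Q·(r/R)³ = (43 μC)·(0.146 m/0.242 m)³ = 9.442e-6 C.
Applying ∮E·dA = Q_enc/ε₀ with Φ = E(4πr²):
E = k|Q_enc|/r² = (8.99×10^9)(9.442e-6)/(0.146)² = 3.98×10^6 N/C.

E = 3.98e6 N/C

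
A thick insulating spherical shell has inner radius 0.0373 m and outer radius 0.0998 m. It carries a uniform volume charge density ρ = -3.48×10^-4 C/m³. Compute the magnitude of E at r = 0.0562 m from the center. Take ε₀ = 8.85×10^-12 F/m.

|E| = 5.21×10^5 N/C

Take a concentric spherical Gaussian surface of radius r = 0.0562 m (within the shell material, 0.0373 m < r < 0.0998 m).
Only the shell between 0.0373 m and r is enclosed: Q_enc = ρ·(4π/3)(r³ − a³) = (-3.48×10^-4)·(4π/3)·((0.0562)³ − (0.0373)³) = -1.831e-7 C.
Gauss's law: E·4πr² = Q_enc/ε₀.
E = |Q_enc|/(4πε₀r²) = (1.831×10^-7)/(4π·8.85×10^-12·(0.0562)²) = 5.21×10^5 N/C.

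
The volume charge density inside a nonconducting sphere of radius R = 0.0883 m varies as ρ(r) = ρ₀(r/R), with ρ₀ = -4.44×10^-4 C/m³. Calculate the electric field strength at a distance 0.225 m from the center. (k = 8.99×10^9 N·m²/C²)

E ≈ 1.71e5 V/m

Symmetry ⇒ E = E(r) r̂. Gaussian sphere of radius r = 0.225 m (r > R, all charge enclosed).
Q_enc = 4π ∫₀^R ρ₀(r'/R)^1 r'² dr' = 4πρ₀R³/4 = -9.603×10^-7 C.
Gauss's law: E·4πr² = Q_enc/ε₀.
E = k|Q_enc|/r² = (8.99×10^9)(9.603×10^-7)/(0.225)² = 1.71×10^5 N/C.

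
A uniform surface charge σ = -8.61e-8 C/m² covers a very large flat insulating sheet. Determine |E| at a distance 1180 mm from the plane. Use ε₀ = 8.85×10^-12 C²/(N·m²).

Choose a cylindrical pillbox piercing the sheet, end faces (area A) parallel to it.
Only the two end caps contribute flux: Φ = 2EA. With Q_enc = σA, Gauss's law gives E = |σ|/(2ε₀).
E = |σ|/(2ε₀) = (8.61×10^-8)/(2·8.85×10^-12) = 4.86×10^3 N/C.

|E| ≈ 4.86×10^3 N/C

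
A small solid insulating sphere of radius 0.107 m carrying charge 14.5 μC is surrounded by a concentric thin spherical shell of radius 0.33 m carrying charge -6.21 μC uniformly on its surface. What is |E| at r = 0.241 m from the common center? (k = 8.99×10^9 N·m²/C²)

Use a concentric Gaussian sphere at r = 0.241 m (between the bodies, 0.107 m < r < 0.33 m).
Only the inner charge is enclosed; the outer shell contributes nothing inside itself. Q_enc = 14.5 μC = 1.45e-5 C.
Since E is radial and uniform over the Gaussian sphere, Φ = E·4πr² = Q_enc/ε₀.
E = k|Q_enc|/r² = (8.99×10^9)(1.45×10^-5)/(0.241)² = 2.24×10^6 N/C.

|E| ≈ 2.24×10^6 N/C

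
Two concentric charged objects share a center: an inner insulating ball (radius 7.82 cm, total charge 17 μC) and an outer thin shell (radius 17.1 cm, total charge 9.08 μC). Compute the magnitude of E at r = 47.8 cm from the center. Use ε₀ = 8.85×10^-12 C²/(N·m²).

By spherical symmetry E is radial; choose a Gaussian sphere of radius r = 47.8 cm (r > 17.1 cm, enclosing both).
Q_enc = (17 μC) + (9.08 μC) = 2.608×10^-5 C.
By Gauss's law, ∮E·dA = E·4πr² = Q_enc/ε₀.
E = |Q_enc|/(4πε₀r²) = (2.608e-5)/(4π·8.85×10^-12·(0.478)²) = 1.03×10^6 N/C.

E = 1.03×10^6 N/C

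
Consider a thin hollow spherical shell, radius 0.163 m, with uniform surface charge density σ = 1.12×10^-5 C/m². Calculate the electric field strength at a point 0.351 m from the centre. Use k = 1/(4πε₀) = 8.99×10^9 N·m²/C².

|E| ≈ 2.73×10^5 V/m

Symmetry ⇒ E = E(r) r̂. Gaussian sphere of radius r = 0.351 m (r > 0.163 m).
The entire shell is enclosed: Q_enc = σ·4πR² = (1.12e-5)·4π·(0.163)² = 3.739×10^-6 C.
By Gauss's law, ∮E·dA = E·4πr² = Q_enc/ε₀.
E = k|Q_enc|/r² = (8.99×10^9)(3.739×10^-6)/(0.351)² = 2.73e5 N/C.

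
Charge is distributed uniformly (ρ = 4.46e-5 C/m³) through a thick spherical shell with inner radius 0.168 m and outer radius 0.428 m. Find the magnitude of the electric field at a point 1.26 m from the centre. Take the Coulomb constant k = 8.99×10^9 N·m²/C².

Use a concentric Gaussian sphere at r = 1.26 m (r > 0.428 m, enclosing the whole shell).
Q_enc = ρ·(4π/3)(b³ − a³) = (4.46×10^-5)·(4π/3)·((0.428)³ − (0.168)³) = 1.376×10^-5 C.
By Gauss's law, ∮E·dA = E·4πr² = Q_enc/ε₀.
E = k|Q_enc|/r² = (8.99×10^9)(1.376e-5)/(1.26)² = 7.79×10^4 N/C.

|E| = 7.79e4 N/C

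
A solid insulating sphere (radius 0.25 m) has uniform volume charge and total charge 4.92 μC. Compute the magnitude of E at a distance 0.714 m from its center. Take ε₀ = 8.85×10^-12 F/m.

By spherical symmetry E is radial; choose a Gaussian sphere of radius r = 0.714 m (r > R, so the entire charge is enclosed).
Q_enc = 4.92 μC = 4.92e-6 C.
By Gauss's law, ∮E·dA = E·4πr² = Q_enc/ε₀.
E = |Q_enc|/(4πε₀r²) = (4.92×10^-6)/(4π·8.85×10^-12·(0.714)²) = 8.68e4 N/C.

E ≈ 8.68×10^4 N/C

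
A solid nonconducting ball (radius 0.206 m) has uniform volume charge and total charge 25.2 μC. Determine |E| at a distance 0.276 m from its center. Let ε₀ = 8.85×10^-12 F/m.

|E| ≈ 2.97×10^6 N/C

Use a concentric Gaussian sphere at r = 0.276 m (r > R, so the entire charge is enclosed).
Q_enc = 25.2 μC = 2.52×10^-5 C.
Gauss's law: E·4πr² = Q_enc/ε₀.
E = |Q_enc|/(4πε₀r²) = (2.52×10^-5)/(4π·8.85×10^-12·(0.276)²) = 2.97×10^6 N/C.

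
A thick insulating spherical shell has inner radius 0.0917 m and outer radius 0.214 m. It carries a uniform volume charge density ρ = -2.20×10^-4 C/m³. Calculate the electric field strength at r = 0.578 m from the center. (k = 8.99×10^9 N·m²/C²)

Take a concentric spherical Gaussian surface of radius r = 0.578 m (r > 0.214 m, enclosing the whole shell).
Q_enc = ρ·(4π/3)(b³ − a³) = (-2.20×10^-4)·(4π/3)·((0.214)³ − (0.0917)³) = -8.321×10^-6 C.
Since E is radial and uniform over the Gaussian sphere, Φ = E·4πr² = Q_enc/ε₀.
E = k|Q_enc|/r² = (8.99×10^9)(8.321×10^-6)/(0.578)² = 2.24×10^5 N/C.

E = 2.24e5 V/m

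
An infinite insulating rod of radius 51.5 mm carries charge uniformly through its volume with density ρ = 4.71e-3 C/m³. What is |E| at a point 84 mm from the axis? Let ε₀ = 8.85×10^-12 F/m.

Coaxial Gaussian cylinder, radius r = 84 mm, length L (r > 51.5 mm, full cross-section enclosed).
λ_enc = ρ·πR² = (4.71e-3)π(0.0515)² = 3.925×10^-5 C/m.
Since E is radial and uniform over the curved surface, Φ = E·2πrL = Q_enc/ε₀ = λ_enc L/ε₀.
E = |λ_enc|/(2πε₀r) = (3.925×10^-5)/(2π·8.85×10^-12·0.084) = 8.40×10^6 N/C.

|E| ≈ 8.40×10^6 N/C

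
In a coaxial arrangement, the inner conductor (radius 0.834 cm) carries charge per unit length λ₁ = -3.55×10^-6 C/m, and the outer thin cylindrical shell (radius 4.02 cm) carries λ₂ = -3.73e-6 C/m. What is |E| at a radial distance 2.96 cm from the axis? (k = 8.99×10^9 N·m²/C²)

|E| ≈ 2.16×10^6 N/C

Coaxial Gaussian cylinder, radius r = 2.96 cm, length L (between the conductors, 0.834 cm < r < 4.02 cm).
Only the inner wire is enclosed; the outer shell contributes nothing inside itself. λ_enc = λ₁ = -3.55×10^-6 C/m.
Gauss's law: E·2πrL = λ_enc L/ε₀.
E = 2k|λ_enc|/r = 2(8.99×10^9)(3.55e-6)/(0.0296) = 2.16×10^6 N/C.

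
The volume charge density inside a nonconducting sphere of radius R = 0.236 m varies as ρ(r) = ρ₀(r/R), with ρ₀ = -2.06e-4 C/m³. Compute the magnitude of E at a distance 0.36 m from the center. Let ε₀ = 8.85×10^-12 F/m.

Use a concentric Gaussian sphere at r = 0.36 m (r > R, all charge enclosed).
Q_enc = 4π ∫₀^R ρ₀(r'/R)^1 r'² dr' = 4πρ₀R³/4 = -8.507e-6 C.
Gauss's law: E·4πr² = Q_enc/ε₀.
E = |Q_enc|/(4πε₀r²) = (8.507e-6)/(4π·8.85×10^-12·(0.36)²) = 5.90e5 N/C.

5.90×10^5 V/m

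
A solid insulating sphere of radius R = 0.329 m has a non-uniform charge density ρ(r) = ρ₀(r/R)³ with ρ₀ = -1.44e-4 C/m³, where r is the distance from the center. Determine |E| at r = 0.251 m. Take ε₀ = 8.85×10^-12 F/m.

|E| = 3.02×10^5 N/C

By spherical symmetry E is radial; choose a Gaussian sphere of radius r = 0.251 m (r < R).
Integrate the density: Q_enc = 4π ∫₀^r ρ₀(r'/R)^3 r'² dr' = 4πρ₀ r^6/(6·R³) = -2.118×10^-6 C.
By Gauss's law, ∮E·dA = E·4πr² = Q_enc/ε₀.
E = |Q_enc|/(4πε₀r²) = (2.118×10^-6)/(4π·8.85×10^-12·(0.251)²) = 3.02×10^5 N/C.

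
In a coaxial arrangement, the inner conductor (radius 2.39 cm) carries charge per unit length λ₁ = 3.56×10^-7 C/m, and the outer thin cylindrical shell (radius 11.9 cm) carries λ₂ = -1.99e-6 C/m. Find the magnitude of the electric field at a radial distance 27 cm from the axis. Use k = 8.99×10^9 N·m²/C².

|E| ≈ 1.09×10^5 N/C

Coaxial Gaussian cylinder, radius r = 27 cm, length L (r > 11.9 cm, enclosing both).
λ_enc = λ₁ + λ₂ = (3.56×10^-7) + (-1.99×10^-6) = -1.634×10^-6 C/m.
Applying ∮E·dA = Q_enc/ε₀ with the end caps contributing no flux:
E = 2k|λ_enc|/r = 2(8.99×10^9)(1.634×10^-6)/(0.27) = 1.09×10^5 N/C.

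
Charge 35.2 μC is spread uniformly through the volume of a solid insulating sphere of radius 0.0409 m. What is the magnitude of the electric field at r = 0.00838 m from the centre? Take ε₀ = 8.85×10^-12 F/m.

Use a concentric Gaussian sphere at r = 0.00838 m (r < R).
Only the charge within r is enclosed: Q_enc = Q·(r/R)³ = (35.2 μC)·(0.00838 m/0.0409 m)³ = 3.028×10^-7 C.
By Gauss's law, ∮E·dA = E·4πr² = Q_enc/ε₀.
E = |Q_enc|/(4πε₀r²) = (3.028e-7)/(4π·8.85×10^-12·(0.00838)²) = 3.88×10^7 N/C.

3.88×10^7 N/C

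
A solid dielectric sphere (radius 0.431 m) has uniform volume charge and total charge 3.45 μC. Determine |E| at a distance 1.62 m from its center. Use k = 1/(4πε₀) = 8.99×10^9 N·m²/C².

By spherical symmetry E is radial; choose a Gaussian sphere of radius r = 1.62 m (r > R, so the entire charge is enclosed).
Q_enc = 3.45 μC = 3.45e-6 C.
Since E is radial and uniform over the Gaussian sphere, Φ = E·4πr² = Q_enc/ε₀.
E = k|Q_enc|/r² = (8.99×10^9)(3.45×10^-6)/(1.62)² = 1.18×10^4 N/C.

E ≈ 1.18×10^4 V/m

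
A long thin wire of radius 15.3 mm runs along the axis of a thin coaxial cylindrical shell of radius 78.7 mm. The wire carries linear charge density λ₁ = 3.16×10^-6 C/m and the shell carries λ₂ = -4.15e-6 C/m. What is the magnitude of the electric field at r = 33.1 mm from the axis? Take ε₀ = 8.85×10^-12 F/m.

Choose a coaxial cylinder of radius r = 33.1 mm (arbitrary length L) as the Gaussian surface (between the conductors, 15.3 mm < r < 78.7 mm).
Only the inner wire is enclosed; the outer shell contributes nothing inside itself. λ_enc = λ₁ = 3.16×10^-6 C/m.
Applying ∮E·dA = Q_enc/ε₀ with the end caps contributing no flux:
E = |λ_enc|/(2πε₀r) = (3.16×10^-6)/(2π·8.85×10^-12·0.0331) = 1.72×10^6 N/C.

E = 1.72×10^6 N/C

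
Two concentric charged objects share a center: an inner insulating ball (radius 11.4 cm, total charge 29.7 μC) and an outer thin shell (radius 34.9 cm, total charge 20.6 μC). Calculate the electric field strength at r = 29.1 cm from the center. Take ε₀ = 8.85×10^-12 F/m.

Symmetry ⇒ E = E(r) r̂. Gaussian sphere of radius r = 29.1 cm (between the bodies, 11.4 cm < r < 34.9 cm).
Only the inner charge is enclosed; the outer shell contributes nothing inside itself. Q_enc = 29.7 μC = 2.97×10^-5 C.
Applying ∮E·dA = Q_enc/ε₀ with Φ = E(4πr²):
E = |Q_enc|/(4πε₀r²) = (2.97×10^-5)/(4π·8.85×10^-12·(0.291)²) = 3.15×10^6 N/C.

E = 3.15e6 N/C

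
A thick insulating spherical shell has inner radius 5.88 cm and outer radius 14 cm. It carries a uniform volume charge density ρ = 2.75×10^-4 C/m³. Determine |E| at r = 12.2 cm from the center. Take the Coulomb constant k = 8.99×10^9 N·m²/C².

By spherical symmetry E is radial; choose a Gaussian sphere of radius r = 12.2 cm (within the shell material, 5.88 cm < r < 14 cm).
Only the shell between 5.88 cm and r is enclosed: Q_enc = ρ·(4π/3)(r³ − a³) = (2.75×10^-4)·(4π/3)·((0.122)³ − (0.0588)³) = 1.858×10^-6 C.
By Gauss's law, ∮E·dA = E·4πr² = Q_enc/ε₀.
E = k|Q_enc|/r² = (8.99×10^9)(1.858×10^-6)/(0.122)² = 1.12×10^6 N/C.

1.12×10^6 N/C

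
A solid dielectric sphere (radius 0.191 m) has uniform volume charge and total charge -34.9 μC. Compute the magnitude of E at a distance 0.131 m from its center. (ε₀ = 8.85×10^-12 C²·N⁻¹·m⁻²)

E ≈ 5.90×10^6 V/m

By spherical symmetry E is radial; choose a Gaussian sphere of radius r = 0.131 m (r < R).
For a uniform sphere the enclosed fraction is (r/R)³, so Q_enc = (-34.9 μC)(0.131/0.191)³ = -1.126×10^-5 C.
Gauss's law: E·4πr² = Q_enc/ε₀.
E = |Q_enc|/(4πε₀r²) = (1.126×10^-5)/(4π·8.85×10^-12·(0.131)²) = 5.90×10^6 N/C.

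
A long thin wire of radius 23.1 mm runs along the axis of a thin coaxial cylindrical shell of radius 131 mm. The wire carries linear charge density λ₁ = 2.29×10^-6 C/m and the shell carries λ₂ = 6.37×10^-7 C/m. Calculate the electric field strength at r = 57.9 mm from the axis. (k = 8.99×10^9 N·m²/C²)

|E| ≈ 7.11×10^5 N/C

Take a coaxial cylindrical Gaussian surface of radius r = 57.9 mm and length L (between the conductors, 23.1 mm < r < 131 mm).
Only the inner wire is enclosed; the outer shell contributes nothing inside itself. λ_enc = λ₁ = 2.29e-6 C/m.
By Gauss's law (flux through the curved wall only), E·2πrL = λ_enc L/ε₀.
E = 2k|λ_enc|/r = 2(8.99×10^9)(2.29×10^-6)/(0.0579) = 7.11×10^5 N/C.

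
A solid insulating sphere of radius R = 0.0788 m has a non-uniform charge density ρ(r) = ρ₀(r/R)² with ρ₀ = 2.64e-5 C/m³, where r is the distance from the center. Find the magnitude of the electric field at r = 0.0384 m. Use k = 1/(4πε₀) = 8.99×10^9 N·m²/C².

By spherical symmetry E is radial; choose a Gaussian sphere of radius r = 0.0384 m (r < R).
Q_enc = ∫₀^r ρ(r')·4πr'² dr' = (4πρ₀/R²) ∫₀^r r'^4 dr' = 4πρ₀ r^5/(5·R²) = 8.922×10^-10 C.
Applying ∮E·dA = Q_enc/ε₀ with Φ = E(4πr²):
E = k|Q_enc|/r² = (8.99×10^9)(8.922×10^-10)/(0.0384)² = 5.44×10^3 N/C.

E = 5.44e3 N/C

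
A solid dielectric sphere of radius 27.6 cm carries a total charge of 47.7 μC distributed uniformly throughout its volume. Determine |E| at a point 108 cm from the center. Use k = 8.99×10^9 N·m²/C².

By spherical symmetry E is radial; choose a Gaussian sphere of radius r = 108 cm (r > R, so the entire charge is enclosed).
Q_enc = 47.7 μC = 4.77×10^-5 C.
Applying ∮E·dA = Q_enc/ε₀ with Φ = E(4πr²):
E = k|Q_enc|/r² = (8.99×10^9)(4.77e-5)/(1.08)² = 3.68e5 N/C.

|E| = 3.68×10^5 V/m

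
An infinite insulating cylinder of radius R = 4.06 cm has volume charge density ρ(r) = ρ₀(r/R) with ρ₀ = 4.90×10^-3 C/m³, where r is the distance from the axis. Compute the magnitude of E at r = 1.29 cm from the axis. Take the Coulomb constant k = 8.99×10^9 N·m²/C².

Take a coaxial cylindrical Gaussian surface of radius r = 1.29 cm and length L (r < R).
Integrating ρ over the cross-section to radius r: λ_enc = (2πρ₀/R) ∫₀^r r'^2 dr' = 2πρ₀ r^3/(3·R) = 5.426×10^-7 C/m.
Since E is radial and uniform over the curved surface, Φ = E·2πrL = Q_enc/ε₀ = λ_enc L/ε₀.
E = 2k|λ_enc|/r = 2(8.99×10^9)(5.426e-7)/(0.0129) = 7.56e5 N/C.

7.56e5 V/m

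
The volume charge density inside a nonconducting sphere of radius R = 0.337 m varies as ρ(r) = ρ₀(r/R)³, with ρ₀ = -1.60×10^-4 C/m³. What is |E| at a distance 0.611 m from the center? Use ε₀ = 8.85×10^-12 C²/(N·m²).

E ≈ 3.09e5 N/C

Take a concentric spherical Gaussian surface of radius r = 0.611 m (r > R, all charge enclosed).
Q_enc = 4π ∫₀^R ρ₀(r'/R)^3 r'² dr' = 4πρ₀R³/6 = -1.283×10^-5 C.
Gauss's law: E·4πr² = Q_enc/ε₀.
E = |Q_enc|/(4πε₀r²) = (1.283×10^-5)/(4π·8.85×10^-12·(0.611)²) = 3.09e5 N/C.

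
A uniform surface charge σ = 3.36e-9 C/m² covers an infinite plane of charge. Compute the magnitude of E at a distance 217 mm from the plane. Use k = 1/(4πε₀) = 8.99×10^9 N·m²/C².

|E| ≈ 190 N/C

The symmetry is planar: E is normal to the sheet and the same magnitude on both sides. Take a pillbox straddling the sheet with end-cap area A.
Flux Φ = 2EA and Q_enc = σA, so 2EA = σA/ε₀ ⇒ E = |σ|/(2ε₀), independent of distance.
E = 2πk|σ| = 2π(8.99×10^9)(3.36×10^-9) = 190 N/C.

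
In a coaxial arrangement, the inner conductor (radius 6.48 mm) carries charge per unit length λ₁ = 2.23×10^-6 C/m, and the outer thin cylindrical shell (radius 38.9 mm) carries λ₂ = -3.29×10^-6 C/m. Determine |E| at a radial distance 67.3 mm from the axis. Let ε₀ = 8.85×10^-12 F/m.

E = 2.83e5 N/C

By cylindrical symmetry E is radial; use a coaxial Gaussian cylinder of radius 67.3 mm and length L (r > 38.9 mm, enclosing both).
λ_enc = λ₁ + λ₂ = (2.23e-6) + (-3.29e-6) = -1.06e-6 C/m.
Gauss's law: E·2πrL = λ_enc L/ε₀.
E = |λ_enc|/(2πε₀r) = (1.06e-6)/(2π·8.85×10^-12·0.0673) = 2.83×10^5 N/C.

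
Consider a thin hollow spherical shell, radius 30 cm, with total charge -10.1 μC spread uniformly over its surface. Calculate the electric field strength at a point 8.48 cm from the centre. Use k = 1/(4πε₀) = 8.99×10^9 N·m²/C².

E = 0

Symmetry ⇒ E = E(r) r̂. Gaussian sphere of radius r = 8.48 cm (inside the shell, r < 30 cm).
No charge lies within this surface, so Q_enc = 0 and Gauss's law gives E·4πr² = 0 ⇒ E = 0.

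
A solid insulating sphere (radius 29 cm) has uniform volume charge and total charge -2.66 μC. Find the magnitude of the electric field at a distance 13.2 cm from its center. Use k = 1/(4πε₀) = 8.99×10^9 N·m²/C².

E ≈ 1.29×10^5 N/C

Take a concentric spherical Gaussian surface of radius r = 13.2 cm (r < R).
For a uniform sphere the enclosed fraction is (r/R)³, so Q_enc = (-2.66 μC)(0.132/0.29)³ = -2.508e-7 C.
Gauss's law: E·4πr² = Q_enc/ε₀.
E = k|Q_enc|/r² = (8.99×10^9)(2.508×10^-7)/(0.132)² = 1.29×10^5 N/C.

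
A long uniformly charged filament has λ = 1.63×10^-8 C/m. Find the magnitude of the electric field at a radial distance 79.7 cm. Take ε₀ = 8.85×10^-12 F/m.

368 N/C

Coaxial Gaussian cylinder, radius r = 79.7 cm, length L.
Q_enc = λL, so λ_enc = 1.63×10^-8 C/m.
Gauss's law: E·2πrL = λ_enc L/ε₀.
E = |λ_enc|/(2πε₀r) = (1.63e-8)/(2π·8.85×10^-12·0.797) = 368 N/C.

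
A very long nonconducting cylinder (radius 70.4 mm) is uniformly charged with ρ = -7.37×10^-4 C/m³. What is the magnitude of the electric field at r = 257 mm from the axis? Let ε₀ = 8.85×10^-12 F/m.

|E| ≈ 8.03×10^5 V/m

Take a coaxial cylindrical Gaussian surface of radius r = 257 mm and length L (r > 70.4 mm, full cross-section enclosed).
λ_enc = ρ·πR² = (-7.37×10^-4)π(0.0704)² = -1.148×10^-5 C/m.
Since E is radial and uniform over the curved surface, Φ = E·2πrL = Q_enc/ε₀ = λ_enc L/ε₀.
E = |λ_enc|/(2πε₀r) = (1.148×10^-5)/(2π·8.85×10^-12·0.257) = 8.03e5 N/C.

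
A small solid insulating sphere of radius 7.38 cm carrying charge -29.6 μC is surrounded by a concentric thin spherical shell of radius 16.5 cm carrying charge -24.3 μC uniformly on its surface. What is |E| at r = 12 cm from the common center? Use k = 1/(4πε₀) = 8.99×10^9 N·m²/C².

Symmetry ⇒ E = E(r) r̂. Gaussian sphere of radius r = 12 cm (between the bodies, 7.38 cm < r < 16.5 cm).
The shell at 16.5 cm lies outside the Gaussian surface, so Q_enc = -29.6 μC = -2.96×10^-5 C.
Gauss's law: E·4πr² = Q_enc/ε₀.
E = k|Q_enc|/r² = (8.99×10^9)(2.96×10^-5)/(0.12)² = 1.85×10^7 N/C.

E ≈ 1.85×10^7 N/C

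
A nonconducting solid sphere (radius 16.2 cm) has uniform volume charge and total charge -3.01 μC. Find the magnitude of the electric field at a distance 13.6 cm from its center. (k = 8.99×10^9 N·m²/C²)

Symmetry ⇒ E = E(r) r̂. Gaussian sphere of radius r = 13.6 cm (r < R).
Only the charge within r is enclosed: Q_enc = Q·(r/R)³ = (-3.01 μC)·(13.6 cm/16.2 cm)³ = -1.781×10^-6 C.
By Gauss's law, ∮E·dA = E·4πr² = Q_enc/ε₀.
E = k|Q_enc|/r² = (8.99×10^9)(1.781×10^-6)/(0.136)² = 8.66×10^5 N/C.

|E| ≈ 8.66×10^5 N/C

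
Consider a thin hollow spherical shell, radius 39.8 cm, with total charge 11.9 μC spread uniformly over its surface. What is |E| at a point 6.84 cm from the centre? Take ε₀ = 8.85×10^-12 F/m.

Use a concentric Gaussian sphere at r = 6.84 cm (inside the shell, r < 39.8 cm).
All the charge is outside the Gaussian surface: Q_enc = 0, hence E = 0 everywhere inside the shell.

E = 0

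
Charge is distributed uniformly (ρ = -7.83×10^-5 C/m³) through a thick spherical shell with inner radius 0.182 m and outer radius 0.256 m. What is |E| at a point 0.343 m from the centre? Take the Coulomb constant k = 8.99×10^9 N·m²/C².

E = 2.69×10^5 N/C

Take a concentric spherical Gaussian surface of radius r = 0.343 m (r > 0.256 m, enclosing the whole shell).
Q_enc = ρ·(4π/3)(b³ − a³) = (-7.83×10^-5)·(4π/3)·((0.256)³ − (0.182)³) = -3.525×10^-6 C.
Gauss's law: E·4πr² = Q_enc/ε₀.
E = k|Q_enc|/r² = (8.99×10^9)(3.525×10^-6)/(0.343)² = 2.69e5 N/C.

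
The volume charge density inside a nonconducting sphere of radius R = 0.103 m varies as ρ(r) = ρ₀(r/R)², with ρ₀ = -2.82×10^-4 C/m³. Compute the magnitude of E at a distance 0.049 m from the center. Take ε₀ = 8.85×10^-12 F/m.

|E| ≈ 7.07×10^4 N/C

Symmetry ⇒ E = E(r) r̂. Gaussian sphere of radius r = 0.049 m (r < R).
Q_enc = ∫₀^r ρ(r')·4πr'² dr' = (4πρ₀/R²) ∫₀^r r'^4 dr' = 4πρ₀ r^5/(5·R²) = -1.887×10^-8 C.
Since E is radial and uniform over the Gaussian sphere, Φ = E·4πr² = Q_enc/ε₀.
E = |Q_enc|/(4πε₀r²) = (1.887×10^-8)/(4π·8.85×10^-12·(0.049)²) = 7.07×10^4 N/C.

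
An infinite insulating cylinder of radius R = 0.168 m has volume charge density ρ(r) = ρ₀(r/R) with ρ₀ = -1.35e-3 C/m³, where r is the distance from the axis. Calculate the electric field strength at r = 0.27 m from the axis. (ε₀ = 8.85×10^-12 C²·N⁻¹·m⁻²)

Take a coaxial cylindrical Gaussian surface of radius r = 0.27 m and length L (r > R, full charge per length enclosed).
λ_enc = 2π ∫₀^R ρ₀(r'/R)^1 r' dr' = 2πρ₀R²/3 = -7.98e-5 C/m.
Applying ∮E·dA = Q_enc/ε₀ with the end caps contributing no flux:
E = |λ_enc|/(2πε₀r) = (7.98×10^-5)/(2π·8.85×10^-12·0.27) = 5.32×10^6 N/C.

E = 5.32e6 V/m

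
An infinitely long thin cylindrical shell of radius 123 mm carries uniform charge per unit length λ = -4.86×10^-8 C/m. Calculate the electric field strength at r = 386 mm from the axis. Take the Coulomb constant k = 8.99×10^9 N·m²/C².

2.26×10^3 N/C

Choose a coaxial cylinder of radius r = 386 mm (arbitrary length L) as the Gaussian surface (r > 123 mm).
The full line charge is enclosed: λ_enc = -4.86×10^-8 C/m.
Since E is radial and uniform over the curved surface, Φ = E·2πrL = Q_enc/ε₀ = λ_enc L/ε₀.
E = 2k|λ_enc|/r = 2(8.99×10^9)(4.86e-8)/(0.386) = 2.26×10^3 N/C.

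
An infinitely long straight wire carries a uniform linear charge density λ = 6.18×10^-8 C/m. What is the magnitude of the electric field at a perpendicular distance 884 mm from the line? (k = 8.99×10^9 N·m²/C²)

E = 1.26×10^3 N/C

Choose a coaxial cylinder of radius r = 884 mm (arbitrary length L) as the Gaussian surface.
Q_enc = λL, so λ_enc = 6.18×10^-8 C/m.
Applying ∮E·dA = Q_enc/ε₀ with the end caps contributing no flux:
E = 2k|λ_enc|/r = 2(8.99×10^9)(6.18×10^-8)/(0.884) = 1.26e3 N/C.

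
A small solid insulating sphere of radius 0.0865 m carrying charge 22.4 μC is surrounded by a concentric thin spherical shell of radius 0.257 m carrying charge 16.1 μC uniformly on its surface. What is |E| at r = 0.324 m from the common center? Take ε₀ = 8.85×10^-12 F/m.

Use a concentric Gaussian sphere at r = 0.324 m (r > 0.257 m, enclosing both).
Q_enc = (22.4 μC) + (16.1 μC) = 3.85×10^-5 C.
By Gauss's law, ∮E·dA = E·4πr² = Q_enc/ε₀.
E = |Q_enc|/(4πε₀r²) = (3.85e-5)/(4π·8.85×10^-12·(0.324)²) = 3.30e6 N/C.

E ≈ 3.30×10^6 N/C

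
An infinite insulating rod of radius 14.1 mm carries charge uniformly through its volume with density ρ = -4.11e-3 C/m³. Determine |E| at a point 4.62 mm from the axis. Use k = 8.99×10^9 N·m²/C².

|E| ≈ 1.07e6 N/C

Take a coaxial cylindrical Gaussian surface of radius r = 4.62 mm and length L (r < R).
Enclosed charge per unit length: λ_enc = ρ·πr² = (-4.11e-3)π(0.00462)² = -2.756×10^-7 C/m.
Gauss's law: E·2πrL = λ_enc L/ε₀.
E = 2k|λ_enc|/r = 2(8.99×10^9)(2.756e-7)/(0.00462) = 1.07e6 N/C.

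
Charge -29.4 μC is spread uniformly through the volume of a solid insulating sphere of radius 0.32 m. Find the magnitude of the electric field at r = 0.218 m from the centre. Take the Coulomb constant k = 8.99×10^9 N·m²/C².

Use a concentric Gaussian sphere at r = 0.218 m (r < R).
For a uniform sphere the enclosed fraction is (r/R)³, so Q_enc = (-29.4 μC)(0.218/0.32)³ = -9.295×10^-6 C.
Gauss's law: E·4πr² = Q_enc/ε₀.
E = k|Q_enc|/r² = (8.99×10^9)(9.295×10^-6)/(0.218)² = 1.76×10^6 N/C.

E ≈ 1.76e6 V/m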